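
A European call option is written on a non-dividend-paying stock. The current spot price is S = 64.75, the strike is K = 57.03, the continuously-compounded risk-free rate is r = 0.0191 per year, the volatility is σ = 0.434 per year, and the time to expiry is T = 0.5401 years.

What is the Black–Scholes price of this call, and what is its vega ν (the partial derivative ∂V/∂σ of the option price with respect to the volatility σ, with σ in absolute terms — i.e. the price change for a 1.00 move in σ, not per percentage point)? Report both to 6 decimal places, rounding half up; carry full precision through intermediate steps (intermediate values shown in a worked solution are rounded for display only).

price = 12.523783
ν = 15.952686

σ√T = 0.434·√0.5401 = 0.318953
d₁ = (ln(S/K) + (r+σ²/2)T) / (σ√T) = (ln(64.75/57.03) + (0.0191+0.434²/2)·0.5401) / 0.318953 = (0.126956 + 0.061181) / 0.318953 = 0.589860
d₂ = d₁ − σ√T = 0.589860 − 0.318953 = 0.270907
e^{−rT} = e^{−0.0191·0.5401} = 0.989737
N(d₁) = 0.722358,  N(d₂) = 0.606769
Call price V = S·N(d₁) − K·e^{−rT}·N(d₂) = 46.772666 − 34.248883 = 12.523783
φ(d₁) = (1/√(2π))·e^{−d₁²/2} = 0.335241
ν = S·φ(d₁)·√T = 15.952686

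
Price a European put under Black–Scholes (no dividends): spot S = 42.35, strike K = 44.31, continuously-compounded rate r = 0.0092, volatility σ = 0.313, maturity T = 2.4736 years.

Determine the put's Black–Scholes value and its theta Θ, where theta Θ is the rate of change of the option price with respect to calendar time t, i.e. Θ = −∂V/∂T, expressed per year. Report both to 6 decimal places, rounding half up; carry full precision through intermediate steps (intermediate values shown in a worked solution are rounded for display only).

σ√T = 0.313·√2.4736 = 0.492276
d₁ = (ln(S/K) + (r+σ²/2)T) / (σ√T) = (ln(42.35/44.31) + (0.0092+0.313²/2)·2.4736) / 0.492276 = (-0.045242 + 0.143925) / 0.492276 = 0.200463
d₂ = d₁ − σ√T = 0.200463 − 0.492276 = -0.291813
e^{−rT} = e^{−0.0092·2.4736} = 0.977500
N(−d₁) = 0.420559,  N(−d₂) = 0.614785
Put price V = K·e^{−rT}·N(−d₂) − S·N(−d₁) = 26.628211 − 17.810684 = 8.817527
φ(d₁) = (1/√(2π))·e^{−d₁²/2} = 0.391006
Θ = −S·φ(d₁)·σ/(2√T) + r·K·e^{−rT}·N(−d₂) = −1.647733 + 0.244980 = -1.402754

price = 8.817527
Θ = -1.402754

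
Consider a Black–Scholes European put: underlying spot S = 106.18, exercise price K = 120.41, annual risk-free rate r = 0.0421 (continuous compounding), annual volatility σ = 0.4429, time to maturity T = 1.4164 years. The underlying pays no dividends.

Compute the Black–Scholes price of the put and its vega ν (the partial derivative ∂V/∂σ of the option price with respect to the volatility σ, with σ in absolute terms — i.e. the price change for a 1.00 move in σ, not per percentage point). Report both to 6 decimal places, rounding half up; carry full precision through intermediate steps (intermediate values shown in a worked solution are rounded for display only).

price = 26.631974
ν = 49.935043

σ√T = 0.4429·√1.4164 = 0.527107
d₁ = (ln(S/K) + (r+σ²/2)T) / (σ√T) = (ln(106.18/120.41) + (0.0421+0.4429²/2)·1.4164) / 0.527107 = (-0.125767 + 0.198551) / 0.527107 = 0.138083
d₂ = d₁ − σ√T = 0.138083 − 0.527107 = -0.389024
e^{−rT} = e^{−0.0421·1.4164} = 0.942113
N(−d₁) = 0.445087,  N(−d₂) = 0.651371
Put price V = K·e^{−rT}·N(−d₂) − S·N(−d₁) = 73.891360 − 47.259387 = 26.631974
φ(d₁) = (1/√(2π))·e^{−d₁²/2} = 0.395157
ν = S·φ(d₁)·√T = 49.935043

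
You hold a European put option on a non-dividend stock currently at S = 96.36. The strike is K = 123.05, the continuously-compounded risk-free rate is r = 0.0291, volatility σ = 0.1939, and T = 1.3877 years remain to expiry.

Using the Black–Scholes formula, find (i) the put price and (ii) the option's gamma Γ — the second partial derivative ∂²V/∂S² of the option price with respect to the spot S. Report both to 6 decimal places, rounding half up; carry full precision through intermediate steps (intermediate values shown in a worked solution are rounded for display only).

σ√T = 0.1939·√1.3877 = 0.228416
d₁ = (ln(S/K) + (r+σ²/2)T) / (σ√T) = (ln(96.36/123.05) + (0.0291+0.1939²/2)·1.3877) / 0.228416 = (-0.244500 + 0.066469) / 0.228416 = -0.779416
d₂ = d₁ − σ√T = -0.779416 − 0.228416 = -1.007832
e^{−rT} = e^{−0.0291·1.3877} = 0.960422
N(−d₁) = 0.782133,  N(−d₂) = 0.843232
Put price V = K·e^{−rT}·N(−d₂) − S·N(−d₁) = 99.653178 − 75.366302 = 24.286876
φ(d₁) = (1/√(2π))·e^{−d₁²/2} = 0.294439
Γ = φ(d₁) / (S·σ·√T) = 0.013377

price = 24.286876
Γ = 0.013377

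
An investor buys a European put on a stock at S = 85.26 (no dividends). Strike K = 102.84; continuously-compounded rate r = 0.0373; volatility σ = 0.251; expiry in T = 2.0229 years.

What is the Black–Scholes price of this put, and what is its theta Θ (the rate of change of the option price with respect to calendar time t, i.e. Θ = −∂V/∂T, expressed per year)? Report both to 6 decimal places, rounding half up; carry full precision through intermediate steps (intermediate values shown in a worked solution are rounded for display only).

price = 18.464591
Θ = -0.524049

σ√T = 0.251·√2.0229 = 0.356994
d₁ = (ln(S/K) + (r+σ²/2)T) / (σ√T) = (ln(85.26/102.84) + (0.0373+0.251²/2)·2.0229) / 0.356994 = (-0.187469 + 0.139177) / 0.356994 = -0.135275
d₂ = d₁ − σ√T = -0.135275 − 0.356994 = -0.492269
e^{−rT} = e^{−0.0373·2.0229} = 0.927322
N(−d₁) = 0.553803,  N(−d₂) = 0.688735
Put price V = K·e^{−rT}·N(−d₂) − S·N(−d₁) = 65.681823 − 47.217232 = 18.464591
φ(d₁) = (1/√(2π))·e^{−d₁²/2} = 0.395309
Θ = −S·φ(d₁)·σ/(2√T) + r·K·e^{−rT}·N(−d₂) = −2.973981 + 2.449932 = -0.524049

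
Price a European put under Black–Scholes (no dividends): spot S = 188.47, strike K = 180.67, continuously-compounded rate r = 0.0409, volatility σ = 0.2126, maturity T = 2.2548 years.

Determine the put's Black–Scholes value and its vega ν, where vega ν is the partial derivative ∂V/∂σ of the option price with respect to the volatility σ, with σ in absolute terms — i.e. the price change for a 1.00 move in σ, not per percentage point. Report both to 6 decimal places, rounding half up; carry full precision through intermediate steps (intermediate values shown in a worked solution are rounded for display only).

price = 12.478017
ν = 95.374489

σ√T = 0.2126·√2.2548 = 0.319240
d₁ = (ln(S/K) + (r+σ²/2)T) / (σ√T) = (ln(188.47/180.67) + (0.0409+0.2126²/2)·2.2548) / 0.319240 = (0.042267 + 0.143178) / 0.319240 = 0.580896
d₂ = d₁ − σ√T = 0.580896 − 0.319240 = 0.261656
e^{−rT} = e^{−0.0409·2.2548} = 0.911903
N(−d₁) = 0.280655,  N(−d₂) = 0.396793
Put price V = K·e^{−rT}·N(−d₂) − S·N(−d₁) = 65.373146 − 52.895128 = 12.478017
φ(d₁) = (1/√(2π))·e^{−d₁²/2} = 0.337005
ν = S·φ(d₁)·√T = 95.374489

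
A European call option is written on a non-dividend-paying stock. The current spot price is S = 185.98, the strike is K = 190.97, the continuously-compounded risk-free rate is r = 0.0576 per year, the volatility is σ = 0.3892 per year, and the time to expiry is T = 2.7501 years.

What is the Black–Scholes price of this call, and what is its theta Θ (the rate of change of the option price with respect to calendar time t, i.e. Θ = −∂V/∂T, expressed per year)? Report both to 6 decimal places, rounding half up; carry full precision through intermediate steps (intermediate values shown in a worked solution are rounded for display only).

σ√T = 0.3892·√2.7501 = 0.645427
d₁ = (ln(S/K) + (r+σ²/2)T) / (σ√T) = (ln(185.98/190.97) + (0.0576+0.3892²/2)·2.7501) / 0.645427 = (-0.026477 + 0.366694) / 0.645427 = 0.527119
d₂ = d₁ − σ√T = 0.527119 − 0.645427 = -0.118308
e^{−rT} = e^{−0.0576·2.7501} = 0.853503
N(d₁) = 0.700944,  N(d₂) = 0.452912
Call price V = S·N(d₁) − K·e^{−rT}·N(d₂) = 130.361634 − 73.821677 = 56.539957
φ(d₁) = (1/√(2π))·e^{−d₁²/2} = 0.347196
Θ = −S·φ(d₁)·σ/(2√T) − r·K·e^{−rT}·N(d₂) = −7.577216 − 4.252129 = -11.829345

price = 56.539957
Θ = -11.829345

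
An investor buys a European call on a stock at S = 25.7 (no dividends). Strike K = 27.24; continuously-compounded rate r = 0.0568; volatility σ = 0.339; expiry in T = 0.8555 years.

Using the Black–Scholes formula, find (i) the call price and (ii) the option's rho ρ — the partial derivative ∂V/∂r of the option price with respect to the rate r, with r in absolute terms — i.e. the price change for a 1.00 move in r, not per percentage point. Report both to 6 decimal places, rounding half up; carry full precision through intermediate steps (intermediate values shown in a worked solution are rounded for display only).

price = 3.094621
ρ = 9.449291

σ√T = 0.339·√0.8555 = 0.313552
d₁ = (ln(S/K) + (r+σ²/2)T) / (σ√T) = (ln(25.7/27.24) + (0.0568+0.339²/2)·0.8555) / 0.313552 = (-0.058195 + 0.097750) / 0.313552 = 0.126149
d₂ = d₁ − σ√T = 0.126149 − 0.313552 = -0.187403
e^{−rT} = e^{−0.0568·0.8555} = 0.952569
N(d₁) = 0.550193,  N(d₂) = 0.425672
Call price V = S·N(d₁) − K·e^{−rT}·N(d₂) = 14.139963 − 11.045343 = 3.094621
ρ = K·T·e^{−rT}·N(d₂) = 9.449291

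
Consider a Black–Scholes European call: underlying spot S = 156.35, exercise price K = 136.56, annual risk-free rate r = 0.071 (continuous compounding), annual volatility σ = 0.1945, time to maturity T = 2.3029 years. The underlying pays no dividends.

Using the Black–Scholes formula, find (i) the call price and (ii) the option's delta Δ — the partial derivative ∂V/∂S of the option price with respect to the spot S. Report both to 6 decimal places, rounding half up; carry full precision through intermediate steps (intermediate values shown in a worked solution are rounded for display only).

price = 43.599524
Δ = 0.876985

σ√T = 0.1945·√2.3029 = 0.295160
d₁ = (ln(S/K) + (r+σ²/2)T) / (σ√T) = (ln(156.35/136.56) + (0.071+0.1945²/2)·2.3029) / 0.295160 = (0.135333 + 0.207066) / 0.295160 = 1.160045
d₂ = d₁ − σ√T = 1.160045 − 0.295160 = 0.864885
e^{−rT} = e^{−0.071·2.3029} = 0.849161
N(d₁) = 0.876985,  N(d₂) = 0.806449
Call price V = S·N(d₁) − K·e^{−rT}·N(d₂) = 137.116561 − 93.517037 = 43.599524
Δ = N(d₁) = 0.876985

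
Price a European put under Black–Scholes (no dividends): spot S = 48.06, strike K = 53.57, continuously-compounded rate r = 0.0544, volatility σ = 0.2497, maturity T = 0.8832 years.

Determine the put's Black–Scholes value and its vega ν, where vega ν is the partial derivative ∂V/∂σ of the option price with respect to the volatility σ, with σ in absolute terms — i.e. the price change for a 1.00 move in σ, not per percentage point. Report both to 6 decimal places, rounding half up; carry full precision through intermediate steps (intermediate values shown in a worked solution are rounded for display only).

σ√T = 0.2497·√0.8832 = 0.234665
d₁ = (ln(S/K) + (r+σ²/2)T) / (σ√T) = (ln(48.06/53.57) + (0.0544+0.2497²/2)·0.8832) / 0.234665 = (-0.108539 + 0.075580) / 0.234665 = -0.140452
d₂ = d₁ − σ√T = -0.140452 − 0.234665 = -0.375117
e^{−rT} = e^{−0.0544·0.8832} = 0.953090
N(−d₁) = 0.555848,  N(−d₂) = 0.646213
Put price V = K·e^{−rT}·N(−d₂) − S·N(−d₁) = 32.993720 − 26.714078 = 6.279642
φ(d₁) = (1/√(2π))·e^{−d₁²/2} = 0.395027
ν = S·φ(d₁)·√T = 17.841845

price = 6.279642
ν = 17.841845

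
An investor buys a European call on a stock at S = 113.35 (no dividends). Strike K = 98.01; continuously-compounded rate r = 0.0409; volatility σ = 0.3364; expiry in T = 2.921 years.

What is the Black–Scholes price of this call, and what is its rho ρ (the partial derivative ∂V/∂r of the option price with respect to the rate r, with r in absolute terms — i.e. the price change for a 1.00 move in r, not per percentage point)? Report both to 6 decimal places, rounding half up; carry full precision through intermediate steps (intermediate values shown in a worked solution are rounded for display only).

price = 38.131934
ρ = 144.495004

σ√T = 0.3364·√2.921 = 0.574939
d₁ = (ln(S/K) + (r+σ²/2)T) / (σ√T) = (ln(113.35/98.01) + (0.0409+0.3364²/2)·2.921) / 0.574939 = (0.145411 + 0.284746) / 0.574939 = 0.748179
d₂ = d₁ − σ√T = 0.748179 − 0.574939 = 0.173240
e^{−rT} = e^{−0.0409·2.921} = 0.887392
N(d₁) = 0.772824,  N(d₂) = 0.568769
Call price V = S·N(d₁) − K·e^{−rT}·N(d₂) = 87.599584 − 49.467650 = 38.131934
ρ = K·T·e^{−rT}·N(d₂) = 144.495004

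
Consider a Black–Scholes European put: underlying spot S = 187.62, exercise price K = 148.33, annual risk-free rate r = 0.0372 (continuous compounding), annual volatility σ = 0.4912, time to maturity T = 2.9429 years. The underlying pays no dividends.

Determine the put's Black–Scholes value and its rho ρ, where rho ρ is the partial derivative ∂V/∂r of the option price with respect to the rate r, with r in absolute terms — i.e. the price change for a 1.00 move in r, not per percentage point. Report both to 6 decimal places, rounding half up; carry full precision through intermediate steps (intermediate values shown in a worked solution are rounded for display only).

σ√T = 0.4912·√2.9429 = 0.842648
d₁ = (ln(S/K) + (r+σ²/2)T) / (σ√T) = (ln(187.62/148.33) + (0.0372+0.4912²/2)·2.9429) / 0.842648 = (0.234979 + 0.464504) / 0.842648 = 0.830101
d₂ = d₁ − σ√T = 0.830101 − 0.842648 = -0.012547
e^{−rT} = e^{−0.0372·2.9429} = 0.896304
N(−d₁) = 0.203241,  N(−d₂) = 0.505005
Put price V = K·e^{−rT}·N(−d₂) − S·N(−d₁) = 67.139831 − 38.132054 = 29.007776
ρ = −K·T·e^{−rT}·N(−d₂) = -197.585807

price = 29.007776
ρ = -197.585807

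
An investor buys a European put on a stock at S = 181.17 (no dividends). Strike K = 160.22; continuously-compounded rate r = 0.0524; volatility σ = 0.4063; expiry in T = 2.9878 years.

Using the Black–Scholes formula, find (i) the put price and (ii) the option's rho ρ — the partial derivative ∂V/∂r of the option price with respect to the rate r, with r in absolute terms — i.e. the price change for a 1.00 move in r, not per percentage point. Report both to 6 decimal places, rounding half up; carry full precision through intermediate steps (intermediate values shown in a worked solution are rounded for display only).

σ√T = 0.4063·√2.9878 = 0.702300
d₁ = (ln(S/K) + (r+σ²/2)T) / (σ√T) = (ln(181.17/160.22) + (0.0524+0.4063²/2)·2.9878) / 0.702300 = (0.122888 + 0.403173) / 0.702300 = 0.749055
d₂ = d₁ − σ√T = 0.749055 − 0.702300 = 0.046755
e^{−rT} = e^{−0.0524·2.9878} = 0.855080
N(−d₁) = 0.226912,  N(−d₂) = 0.481354
Put price V = K·e^{−rT}·N(−d₂) − S·N(−d₁) = 65.945936 − 41.109653 = 24.836283
ρ = −K·T·e^{−rT}·N(−d₂) = -197.033266

price = 24.836283
ρ = -197.033266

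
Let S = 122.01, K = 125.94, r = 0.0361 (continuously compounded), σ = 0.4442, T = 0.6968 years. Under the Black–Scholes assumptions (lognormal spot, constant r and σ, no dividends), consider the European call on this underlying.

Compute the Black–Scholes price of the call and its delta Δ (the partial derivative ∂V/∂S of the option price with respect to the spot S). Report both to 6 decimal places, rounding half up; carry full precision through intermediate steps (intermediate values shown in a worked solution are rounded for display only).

price = 17.606458
Δ = 0.566605

σ√T = 0.4442·√0.6968 = 0.370794
d₁ = (ln(S/K) + (r+σ²/2)T) / (σ√T) = (ln(122.01/125.94) + (0.0361+0.4442²/2)·0.6968) / 0.370794 = (-0.031703 + 0.093899) / 0.370794 = 0.167737
d₂ = d₁ − σ√T = 0.167737 − 0.370794 = -0.203057
e^{−rT} = e^{−0.0361·0.6968} = 0.975159
N(d₁) = 0.566605,  N(d₂) = 0.419545
Call price V = S·N(d₁) − K·e^{−rT}·N(d₂) = 69.131477 − 51.525019 = 17.606458
Δ = N(d₁) = 0.566605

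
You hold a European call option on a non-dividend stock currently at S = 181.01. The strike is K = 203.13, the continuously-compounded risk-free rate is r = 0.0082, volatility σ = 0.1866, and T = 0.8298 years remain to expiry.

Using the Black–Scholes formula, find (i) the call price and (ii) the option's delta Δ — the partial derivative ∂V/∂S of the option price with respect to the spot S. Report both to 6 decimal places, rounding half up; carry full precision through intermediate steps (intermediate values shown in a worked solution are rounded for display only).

price = 5.135963
Δ = 0.290043

σ√T = 0.1866·√0.8298 = 0.169980
d₁ = (ln(S/K) + (r+σ²/2)T) / (σ√T) = (ln(181.01/203.13) + (0.0082+0.1866²/2)·0.8298) / 0.169980 = (-0.115294 + 0.021251) / 0.169980 = -0.553258
d₂ = d₁ − σ√T = -0.553258 − 0.169980 = -0.723238
e^{−rT} = e^{−0.0082·0.8298} = 0.993219
N(d₁) = 0.290043,  N(d₂) = 0.234767
Call price V = S·N(d₁) − K·e^{−rT}·N(d₂) = 52.500757 − 47.364794 = 5.135963
Δ = N(d₁) = 0.290043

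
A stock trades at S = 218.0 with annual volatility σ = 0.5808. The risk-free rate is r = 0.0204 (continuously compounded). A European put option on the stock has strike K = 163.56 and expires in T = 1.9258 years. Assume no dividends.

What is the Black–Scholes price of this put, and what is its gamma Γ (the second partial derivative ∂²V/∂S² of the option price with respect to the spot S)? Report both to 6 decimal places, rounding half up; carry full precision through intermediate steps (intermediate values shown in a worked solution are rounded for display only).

price = 32.822779
Γ = 0.001638

σ√T = 0.5808·√1.9258 = 0.805995
d₁ = (ln(S/K) + (r+σ²/2)T) / (σ√T) = (ln(218.0/163.56) + (0.0204+0.5808²/2)·1.9258) / 0.805995 = (0.287315 + 0.364100) / 0.805995 = 0.808213
d₂ = d₁ − σ√T = 0.808213 − 0.805995 = 0.002218
e^{−rT} = e^{−0.0204·1.9258} = 0.961475
N(−d₁) = 0.209484,  N(−d₂) = 0.499115
Put price V = K·e^{−rT}·N(−d₂) − S·N(−d₁) = 78.490302 − 45.667523 = 32.822779
φ(d₁) = (1/√(2π))·e^{−d₁²/2} = 0.287785
Γ = φ(d₁) / (S·σ·√T) = 0.001638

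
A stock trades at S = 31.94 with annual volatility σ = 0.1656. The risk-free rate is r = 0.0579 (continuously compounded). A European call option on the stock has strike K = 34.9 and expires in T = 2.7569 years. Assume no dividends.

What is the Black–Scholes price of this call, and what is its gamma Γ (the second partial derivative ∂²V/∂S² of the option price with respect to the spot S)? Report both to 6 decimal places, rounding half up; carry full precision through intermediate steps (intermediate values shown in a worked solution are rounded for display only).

σ√T = 0.1656·√2.7569 = 0.274961
d₁ = (ln(S/K) + (r+σ²/2)T) / (σ√T) = (ln(31.94/34.9) + (0.0579+0.1656²/2)·2.7569) / 0.274961 = (-0.088628 + 0.197426) / 0.274961 = 0.395687
d₂ = d₁ − σ√T = 0.395687 − 0.274961 = 0.120727
e^{−rT} = e^{−0.0579·2.7569} = 0.852464
N(d₁) = 0.653832,  N(d₂) = 0.548046
Call price V = S·N(d₁) − K·e^{−rT}·N(d₂) = 20.883400 − 16.304916 = 4.578484
φ(d₁) = (1/√(2π))·e^{−d₁²/2} = 0.368903
Γ = φ(d₁) / (S·σ·√T) = 0.042005

price = 4.578484
Γ = 0.042005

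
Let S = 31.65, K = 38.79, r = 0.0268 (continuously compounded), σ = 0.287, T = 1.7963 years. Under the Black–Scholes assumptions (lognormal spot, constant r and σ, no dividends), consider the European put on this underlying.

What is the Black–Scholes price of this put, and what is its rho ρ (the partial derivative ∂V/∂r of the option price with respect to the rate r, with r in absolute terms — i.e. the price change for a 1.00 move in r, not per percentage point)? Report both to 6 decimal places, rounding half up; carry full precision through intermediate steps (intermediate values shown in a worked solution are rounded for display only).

price = 8.305427
ρ = -48.104070

σ√T = 0.287·√1.7963 = 0.384655
d₁ = (ln(S/K) + (r+σ²/2)T) / (σ√T) = (ln(31.65/38.79) + (0.0268+0.287²/2)·1.7963) / 0.384655 = (-0.203424 + 0.122121) / 0.384655 = -0.211368
d₂ = d₁ − σ√T = -0.211368 − 0.384655 = -0.596023
e^{−rT} = e^{−0.0268·1.7963} = 0.953000
N(−d₁) = 0.583700,  N(−d₂) = 0.724420
Put price V = K·e^{−rT}·N(−d₂) − S·N(−d₁) = 26.779530 − 18.474104 = 8.305427
ρ = −K·T·e^{−rT}·N(−d₂) = -48.104070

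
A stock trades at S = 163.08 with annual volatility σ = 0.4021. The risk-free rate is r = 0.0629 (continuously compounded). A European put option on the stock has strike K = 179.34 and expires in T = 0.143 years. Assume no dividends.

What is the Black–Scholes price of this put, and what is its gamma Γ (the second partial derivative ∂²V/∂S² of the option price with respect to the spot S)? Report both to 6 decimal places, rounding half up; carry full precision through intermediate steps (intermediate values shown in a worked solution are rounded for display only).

price = 19.260734
Γ = 0.014269

σ√T = 0.4021·√0.143 = 0.152055
d₁ = (ln(S/K) + (r+σ²/2)T) / (σ√T) = (ln(163.08/179.34) + (0.0629+0.4021²/2)·0.143) / 0.152055 = (-0.095043 + 0.020555) / 0.152055 = -0.489870
d₂ = d₁ − σ√T = -0.489870 − 0.152055 = -0.641926
e^{−rT} = e^{−0.0629·0.143} = 0.991046
N(−d₁) = 0.687887,  N(−d₂) = 0.739539
Put price V = K·e^{−rT}·N(−d₂) − S·N(−d₁) = 131.441359 − 112.180625 = 19.260734
φ(d₁) = (1/√(2π))·e^{−d₁²/2} = 0.353835
Γ = φ(d₁) / (S·σ·√T) = 0.014269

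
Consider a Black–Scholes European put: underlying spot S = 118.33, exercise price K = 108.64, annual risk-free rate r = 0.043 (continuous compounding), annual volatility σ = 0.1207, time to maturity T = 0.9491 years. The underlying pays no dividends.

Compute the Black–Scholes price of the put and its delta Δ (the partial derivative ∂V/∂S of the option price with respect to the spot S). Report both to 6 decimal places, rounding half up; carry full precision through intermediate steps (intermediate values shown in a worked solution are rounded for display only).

price = 0.943005
Δ = -0.128723

σ√T = 0.1207·√0.9491 = 0.117588
d₁ = (ln(S/K) + (r+σ²/2)T) / (σ√T) = (ln(118.33/108.64) + (0.043+0.1207²/2)·0.9491) / 0.117588 = (0.085438 + 0.047725) / 0.117588 = 1.132449
d₂ = d₁ − σ√T = 1.132449 − 0.117588 = 1.014861
e^{−rT} = e^{−0.043·0.9491} = 0.960010
N(−d₁) = 0.128723,  N(−d₂) = 0.155086
Put price V = K·e^{−rT}·N(−d₂) − S·N(−d₁) = 16.174790 − 15.231785 = 0.943005
Δ = −N(−d₁) = -0.128723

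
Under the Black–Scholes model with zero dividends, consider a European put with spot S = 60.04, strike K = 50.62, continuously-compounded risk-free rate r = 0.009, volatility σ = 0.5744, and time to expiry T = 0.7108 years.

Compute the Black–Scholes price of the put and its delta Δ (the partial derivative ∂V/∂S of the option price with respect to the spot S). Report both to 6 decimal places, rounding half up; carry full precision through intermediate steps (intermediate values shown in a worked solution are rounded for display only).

σ√T = 0.5744·√0.7108 = 0.484271
d₁ = (ln(S/K) + (r+σ²/2)T) / (σ√T) = (ln(60.04/50.62) + (0.009+0.5744²/2)·0.7108) / 0.484271 = (0.170664 + 0.123656) / 0.484271 = 0.607760
d₂ = d₁ − σ√T = 0.607760 − 0.484271 = 0.123490
e^{−rT} = e^{−0.009·0.7108} = 0.993623
N(−d₁) = 0.271673,  N(−d₂) = 0.450860
Put price V = K·e^{−rT}·N(−d₂) − S·N(−d₁) = 22.676983 − 16.311260 = 6.365722
Δ = −N(−d₁) = -0.271673

price = 6.365722
Δ = -0.271673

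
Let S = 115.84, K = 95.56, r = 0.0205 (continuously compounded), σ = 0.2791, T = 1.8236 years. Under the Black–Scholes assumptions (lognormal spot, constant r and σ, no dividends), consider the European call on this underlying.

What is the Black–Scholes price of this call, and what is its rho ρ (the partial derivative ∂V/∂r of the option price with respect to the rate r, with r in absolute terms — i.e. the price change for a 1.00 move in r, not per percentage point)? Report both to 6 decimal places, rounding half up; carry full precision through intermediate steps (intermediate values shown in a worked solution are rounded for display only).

price = 30.185317
ρ = 111.340173

σ√T = 0.2791·√1.8236 = 0.376899
d₁ = (ln(S/K) + (r+σ²/2)T) / (σ√T) = (ln(115.84/95.56) + (0.0205+0.2791²/2)·1.8236) / 0.376899 = (0.192456 + 0.108410) / 0.376899 = 0.798267
d₂ = d₁ − σ√T = 0.798267 − 0.376899 = 0.421368
e^{−rT} = e^{−0.0205·1.8236} = 0.963306
N(d₁) = 0.787642,  N(d₂) = 0.663257
Call price V = S·N(d₁) − K·e^{−rT}·N(d₂) = 91.240468 − 61.055151 = 30.185317
ρ = K·T·e^{−rT}·N(d₂) = 111.340173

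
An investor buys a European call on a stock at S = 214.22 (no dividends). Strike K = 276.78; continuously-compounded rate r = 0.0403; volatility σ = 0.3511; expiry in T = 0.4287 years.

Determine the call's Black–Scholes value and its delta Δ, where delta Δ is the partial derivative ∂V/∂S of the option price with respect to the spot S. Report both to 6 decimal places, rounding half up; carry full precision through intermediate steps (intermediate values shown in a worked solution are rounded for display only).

σ√T = 0.3511·√0.4287 = 0.229883
d₁ = (ln(S/K) + (r+σ²/2)T) / (σ√T) = (ln(214.22/276.78) + (0.0403+0.3511²/2)·0.4287) / 0.229883 = (-0.256219 + 0.043700) / 0.229883 = -0.924467
d₂ = d₁ − σ√T = -0.924467 − 0.229883 = -1.154351
e^{−rT} = e^{−0.0403·0.4287} = 0.982872
N(d₁) = 0.177622,  N(d₂) = 0.124178
Call price V = S·N(d₁) − K·e^{−rT}·N(d₂) = 38.050089 − 33.781352 = 4.268737
Δ = N(d₁) = 0.177622

price = 4.268737
Δ = 0.177622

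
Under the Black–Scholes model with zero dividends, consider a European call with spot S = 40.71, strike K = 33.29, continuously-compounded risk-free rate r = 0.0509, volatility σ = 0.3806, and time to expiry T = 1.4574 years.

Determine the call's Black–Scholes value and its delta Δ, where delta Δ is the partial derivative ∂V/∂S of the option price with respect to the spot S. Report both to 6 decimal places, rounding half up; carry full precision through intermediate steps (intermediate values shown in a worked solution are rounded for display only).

price = 12.513318
Δ = 0.796481

σ√T = 0.3806·√1.4574 = 0.459471
d₁ = (ln(S/K) + (r+σ²/2)T) / (σ√T) = (ln(40.71/33.29) + (0.0509+0.3806²/2)·1.4574) / 0.459471 = (0.201217 + 0.179738) / 0.459471 = 0.829117
d₂ = d₁ − σ√T = 0.829117 − 0.459471 = 0.369646
e^{−rT} = e^{−0.0509·1.4574} = 0.928503
N(d₁) = 0.796481,  N(d₂) = 0.644177
Call price V = S·N(d₁) − K·e^{−rT}·N(d₂) = 32.424736 − 19.911417 = 12.513318
Δ = N(d₁) = 0.796481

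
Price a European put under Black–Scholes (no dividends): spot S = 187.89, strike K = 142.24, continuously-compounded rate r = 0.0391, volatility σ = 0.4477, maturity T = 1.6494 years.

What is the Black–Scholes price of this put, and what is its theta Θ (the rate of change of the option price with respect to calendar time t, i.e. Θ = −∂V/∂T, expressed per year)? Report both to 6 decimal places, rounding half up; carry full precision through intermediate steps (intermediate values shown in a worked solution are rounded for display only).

price = 15.106868
Θ = -6.866399

σ√T = 0.4477·√1.6494 = 0.574976
d₁ = (ln(S/K) + (r+σ²/2)T) / (σ√T) = (ln(187.89/142.24) + (0.0391+0.4477²/2)·1.6494) / 0.574976 = (0.278341 + 0.229791) / 0.574976 = 0.883743
d₂ = d₁ − σ√T = 0.883743 − 0.574976 = 0.308766
e^{−rT} = e^{−0.0391·1.6494} = 0.937544
N(−d₁) = 0.188417,  N(−d₂) = 0.378750
Put price V = K·e^{−rT}·N(−d₂) − S·N(−d₁) = 50.508630 − 35.401762 = 15.106868
φ(d₁) = (1/√(2π))·e^{−d₁²/2} = 0.269971
Θ = −S·φ(d₁)·σ/(2√T) + r·K·e^{−rT}·N(−d₂) = −8.841287 + 1.974887 = -6.866399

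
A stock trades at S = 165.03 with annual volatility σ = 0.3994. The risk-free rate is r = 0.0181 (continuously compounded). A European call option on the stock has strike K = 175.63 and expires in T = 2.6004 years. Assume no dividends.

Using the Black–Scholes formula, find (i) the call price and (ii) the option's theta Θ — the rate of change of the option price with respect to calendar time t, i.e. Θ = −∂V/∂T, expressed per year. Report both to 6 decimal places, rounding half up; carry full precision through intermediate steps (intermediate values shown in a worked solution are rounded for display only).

σ√T = 0.3994·√2.6004 = 0.644063
d₁ = (ln(S/K) + (r+σ²/2)T) / (σ√T) = (ln(165.03/175.63) + (0.0181+0.3994²/2)·2.6004) / 0.644063 = (-0.062252 + 0.254476) / 0.644063 = 0.298454
d₂ = d₁ − σ√T = 0.298454 − 0.644063 = -0.345608
e^{−rT} = e^{−0.0181·2.6004} = 0.954023
N(d₁) = 0.617322,  N(d₂) = 0.364819
Call price V = S·N(d₁) − K·e^{−rT}·N(d₂) = 101.876622 − 61.127215 = 40.749408
φ(d₁) = (1/√(2π))·e^{−d₁²/2} = 0.381564
Θ = −S·φ(d₁)·σ/(2√T) − r·K·e^{−rT}·N(d₂) = −7.798095 − 1.106403 = -8.904498

price = 40.749408
Θ = -8.904498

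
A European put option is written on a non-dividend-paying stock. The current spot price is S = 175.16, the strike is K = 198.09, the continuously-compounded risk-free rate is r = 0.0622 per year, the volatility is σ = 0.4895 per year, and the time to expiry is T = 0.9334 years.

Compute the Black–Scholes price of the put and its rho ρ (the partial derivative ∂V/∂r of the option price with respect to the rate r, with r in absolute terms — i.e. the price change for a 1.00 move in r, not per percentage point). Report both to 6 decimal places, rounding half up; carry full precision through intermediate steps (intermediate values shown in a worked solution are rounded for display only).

σ√T = 0.4895·√0.9334 = 0.472919
d₁ = (ln(S/K) + (r+σ²/2)T) / (σ√T) = (ln(175.16/198.09) + (0.0622+0.4895²/2)·0.9334) / 0.472919 = (-0.123022 + 0.169884) / 0.472919 = 0.099091
d₂ = d₁ − σ√T = 0.099091 − 0.472919 = -0.373828
e^{−rT} = e^{−0.0622·0.9334} = 0.943596
N(−d₁) = 0.460533,  N(−d₂) = 0.645734
Put price V = K·e^{−rT}·N(−d₂) − S·N(−d₁) = 120.698548 − 80.666969 = 40.031579
ρ = −K·T·e^{−rT}·N(−d₂) = -112.660025

price = 40.031579
ρ = -112.660025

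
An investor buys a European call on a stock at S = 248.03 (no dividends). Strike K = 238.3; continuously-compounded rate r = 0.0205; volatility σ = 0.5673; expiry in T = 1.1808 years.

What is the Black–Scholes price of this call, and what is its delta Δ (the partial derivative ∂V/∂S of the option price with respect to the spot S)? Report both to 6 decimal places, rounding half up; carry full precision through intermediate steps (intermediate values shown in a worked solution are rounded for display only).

price = 66.198130
Δ = 0.659982

σ√T = 0.5673·√1.1808 = 0.616454
d₁ = (ln(S/K) + (r+σ²/2)T) / (σ√T) = (ln(248.03/238.3) + (0.0205+0.5673²/2)·1.1808) / 0.616454 = (0.040019 + 0.214214) / 0.616454 = 0.412413
d₂ = d₁ − σ√T = 0.412413 − 0.616454 = -0.204042
e^{−rT} = e^{−0.0205·1.1808} = 0.976084
N(d₁) = 0.659982,  N(d₂) = 0.419161
Call price V = S·N(d₁) − K·e^{−rT}·N(d₂) = 163.695233 − 97.497104 = 66.198130
Δ = N(d₁) = 0.659982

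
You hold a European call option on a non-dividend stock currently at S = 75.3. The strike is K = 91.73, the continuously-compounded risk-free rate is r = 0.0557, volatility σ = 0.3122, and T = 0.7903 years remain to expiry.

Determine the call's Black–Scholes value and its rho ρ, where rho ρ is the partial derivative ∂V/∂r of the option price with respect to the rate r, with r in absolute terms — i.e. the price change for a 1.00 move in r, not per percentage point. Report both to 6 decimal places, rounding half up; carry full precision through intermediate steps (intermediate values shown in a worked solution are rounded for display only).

σ√T = 0.3122·√0.7903 = 0.277542
d₁ = (ln(S/K) + (r+σ²/2)T) / (σ√T) = (ln(75.3/91.73) + (0.0557+0.3122²/2)·0.7903) / 0.277542 = (-0.197369 + 0.082535) / 0.277542 = -0.413756
d₂ = d₁ − σ√T = -0.413756 − 0.277542 = -0.691299
e^{−rT} = e^{−0.0557·0.7903} = 0.956935
N(d₁) = 0.339526,  N(d₂) = 0.244689
Call price V = S·N(d₁) − K·e^{−rT}·N(d₂) = 25.566328 − 21.478715 = 4.087612
ρ = K·T·e^{−rT}·N(d₂) = 16.974629

price = 4.087612
ρ = 16.974629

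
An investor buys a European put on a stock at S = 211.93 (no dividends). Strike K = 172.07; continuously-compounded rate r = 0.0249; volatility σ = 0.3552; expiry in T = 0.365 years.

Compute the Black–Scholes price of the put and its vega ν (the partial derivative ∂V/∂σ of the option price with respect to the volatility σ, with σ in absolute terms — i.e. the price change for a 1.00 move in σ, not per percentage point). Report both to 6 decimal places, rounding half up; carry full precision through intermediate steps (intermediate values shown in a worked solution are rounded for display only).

σ√T = 0.3552·√0.365 = 0.214595
d₁ = (ln(S/K) + (r+σ²/2)T) / (σ√T) = (ln(211.93/172.07) + (0.0249+0.3552²/2)·0.365) / 0.214595 = (0.208355 + 0.032114) / 0.214595 = 1.120570
d₂ = d₁ − σ√T = 1.120570 − 0.214595 = 0.905975
e^{−rT} = e^{−0.0249·0.365} = 0.990953
N(−d₁) = 0.131235,  N(−d₂) = 0.182474
Put price V = K·e^{−rT}·N(−d₂) − S·N(−d₁) = 31.114309 − 27.812724 = 3.301585
φ(d₁) = (1/√(2π))·e^{−d₁²/2} = 0.212933
ν = S·φ(d₁)·√T = 27.263526

price = 3.301585
ν = 27.263526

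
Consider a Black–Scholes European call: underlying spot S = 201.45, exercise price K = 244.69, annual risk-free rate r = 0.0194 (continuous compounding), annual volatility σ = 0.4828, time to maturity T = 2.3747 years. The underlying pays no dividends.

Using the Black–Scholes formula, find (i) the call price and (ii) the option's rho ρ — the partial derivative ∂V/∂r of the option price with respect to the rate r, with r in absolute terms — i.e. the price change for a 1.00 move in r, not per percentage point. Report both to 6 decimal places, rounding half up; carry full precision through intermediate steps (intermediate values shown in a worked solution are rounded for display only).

price = 48.196160
ρ = 157.510237

σ√T = 0.4828·√2.3747 = 0.743998
d₁ = (ln(S/K) + (r+σ²/2)T) / (σ√T) = (ln(201.45/244.69) + (0.0194+0.4828²/2)·2.3747) / 0.743998 = (-0.194451 + 0.322836) / 0.743998 = 0.172561
d₂ = d₁ − σ√T = 0.172561 − 0.743998 = -0.571437
e^{−rT} = e^{−0.0194·2.3747} = 0.954976
N(d₁) = 0.568502,  N(d₂) = 0.283852
Call price V = S·N(d₁) − K·e^{−rT}·N(d₂) = 114.524638 − 66.328478 = 48.196160
ρ = K·T·e^{−rT}·N(d₂) = 157.510237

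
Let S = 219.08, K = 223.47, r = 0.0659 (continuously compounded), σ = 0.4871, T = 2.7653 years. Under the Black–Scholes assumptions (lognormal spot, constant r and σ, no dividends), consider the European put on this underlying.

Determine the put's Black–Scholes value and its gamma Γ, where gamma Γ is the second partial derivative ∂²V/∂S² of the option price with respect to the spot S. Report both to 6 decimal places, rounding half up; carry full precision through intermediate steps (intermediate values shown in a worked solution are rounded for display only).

σ√T = 0.4871·√2.7653 = 0.810008
d₁ = (ln(S/K) + (r+σ²/2)T) / (σ√T) = (ln(219.08/223.47) + (0.0659+0.4871²/2)·2.7653) / 0.810008 = (-0.019840 + 0.510290) / 0.810008 = 0.605487
d₂ = d₁ − σ√T = 0.605487 − 0.810008 = -0.204521
e^{−rT} = e^{−0.0659·2.7653} = 0.833407
N(−d₁) = 0.272428,  N(−d₂) = 0.581027
Put price V = K·e^{−rT}·N(−d₂) − S·N(−d₁) = 108.211246 − 59.683449 = 48.527796
φ(d₁) = (1/√(2π))·e^{−d₁²/2} = 0.332124
Γ = φ(d₁) / (S·σ·√T) = 0.001872

price = 48.527796
Γ = 0.001872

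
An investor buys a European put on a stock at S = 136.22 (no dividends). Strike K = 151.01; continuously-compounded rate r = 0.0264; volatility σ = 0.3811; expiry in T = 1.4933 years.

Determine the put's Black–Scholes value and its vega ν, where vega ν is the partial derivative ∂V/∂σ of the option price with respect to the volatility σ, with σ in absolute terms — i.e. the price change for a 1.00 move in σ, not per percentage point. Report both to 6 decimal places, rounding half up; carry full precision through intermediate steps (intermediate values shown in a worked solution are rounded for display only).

σ√T = 0.3811·√1.4933 = 0.465707
d₁ = (ln(S/K) + (r+σ²/2)T) / (σ√T) = (ln(136.22/151.01) + (0.0264+0.3811²/2)·1.4933) / 0.465707 = (-0.103075 + 0.147864) / 0.465707 = 0.096176
d₂ = d₁ − σ√T = 0.096176 − 0.465707 = -0.369531
e^{−rT} = e^{−0.0264·1.4933} = 0.961344
N(−d₁) = 0.461691,  N(−d₂) = 0.644134
Put price V = K·e^{−rT}·N(−d₂) − S·N(−d₁) = 93.510570 − 62.891484 = 30.619086
φ(d₁) = (1/√(2π))·e^{−d₁²/2} = 0.397101
ν = S·φ(d₁)·√T = 66.102200

price = 30.619086
ν = 66.102200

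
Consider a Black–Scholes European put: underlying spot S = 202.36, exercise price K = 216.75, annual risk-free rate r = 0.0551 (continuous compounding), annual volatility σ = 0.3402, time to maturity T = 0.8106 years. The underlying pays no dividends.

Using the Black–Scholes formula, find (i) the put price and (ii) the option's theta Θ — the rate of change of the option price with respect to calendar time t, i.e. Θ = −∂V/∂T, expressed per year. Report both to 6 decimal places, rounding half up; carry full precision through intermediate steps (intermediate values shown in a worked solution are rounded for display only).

σ√T = 0.3402·√0.8106 = 0.306293
d₁ = (ln(S/K) + (r+σ²/2)T) / (σ√T) = (ln(202.36/216.75) + (0.0551+0.3402²/2)·0.8106) / 0.306293 = (-0.068696 + 0.091572) / 0.306293 = 0.074685
d₂ = d₁ − σ√T = 0.074685 − 0.306293 = -0.231608
e^{−rT} = e^{−0.0551·0.8106} = 0.956319
N(−d₁) = 0.470233,  N(−d₂) = 0.591579
Put price V = K·e^{−rT}·N(−d₂) − S·N(−d₁) = 122.623695 − 95.156276 = 27.467420
φ(d₁) = (1/√(2π))·e^{−d₁²/2} = 0.397831
Θ = −S·φ(d₁)·σ/(2√T) + r·K·e^{−rT}·N(−d₂) = −15.209836 + 6.756566 = -8.453270

price = 27.467420
Θ = -8.453270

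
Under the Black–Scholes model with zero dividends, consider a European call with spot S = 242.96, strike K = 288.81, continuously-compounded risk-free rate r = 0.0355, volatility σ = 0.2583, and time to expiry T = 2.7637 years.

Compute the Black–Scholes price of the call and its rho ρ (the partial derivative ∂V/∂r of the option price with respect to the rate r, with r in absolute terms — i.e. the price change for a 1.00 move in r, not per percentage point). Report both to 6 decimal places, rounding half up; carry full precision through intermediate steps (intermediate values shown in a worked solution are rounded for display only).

σ√T = 0.2583·√2.7637 = 0.429408
d₁ = (ln(S/K) + (r+σ²/2)T) / (σ√T) = (ln(242.96/288.81) + (0.0355+0.2583²/2)·2.7637) / 0.429408 = (-0.172872 + 0.190307) / 0.429408 = 0.040602
d₂ = d₁ − σ√T = 0.040602 − 0.429408 = -0.388806
e^{−rT} = e^{−0.0355·2.7637} = 0.906548
N(d₁) = 0.516193,  N(d₂) = 0.348710
Call price V = S·N(d₁) − K·e^{−rT}·N(d₂) = 125.414310 − 91.299235 = 34.115075
ρ = K·T·e^{−rT}·N(d₂) = 252.323695

price = 34.115075
ρ = 252.323695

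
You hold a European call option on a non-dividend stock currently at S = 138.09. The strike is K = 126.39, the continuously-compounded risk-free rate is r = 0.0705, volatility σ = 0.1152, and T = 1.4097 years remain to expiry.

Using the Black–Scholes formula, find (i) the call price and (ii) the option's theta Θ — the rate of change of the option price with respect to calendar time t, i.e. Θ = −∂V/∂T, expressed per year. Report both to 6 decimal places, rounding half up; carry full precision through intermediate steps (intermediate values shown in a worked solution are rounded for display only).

σ√T = 0.1152·√1.4097 = 0.136778
d₁ = (ln(S/K) + (r+σ²/2)T) / (σ√T) = (ln(138.09/126.39) + (0.0705+0.1152²/2)·1.4097) / 0.136778 = (0.088533 + 0.108738) / 0.136778 = 1.442274
d₂ = d₁ − σ√T = 1.442274 − 0.136778 = 1.305497
e^{−rT} = e^{−0.0705·1.4097} = 0.905395
N(d₁) = 0.925388,  N(d₂) = 0.904138
Call price V = S·N(d₁) − K·e^{−rT}·N(d₂) = 127.786762 − 103.463133 = 24.323630
φ(d₁) = (1/√(2π))·e^{−d₁²/2} = 0.140997
Θ = −S·φ(d₁)·σ/(2√T) − r·K·e^{−rT}·N(d₂) = −0.944564 − 7.294151 = -8.238715

price = 24.323630
Θ = -8.238715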